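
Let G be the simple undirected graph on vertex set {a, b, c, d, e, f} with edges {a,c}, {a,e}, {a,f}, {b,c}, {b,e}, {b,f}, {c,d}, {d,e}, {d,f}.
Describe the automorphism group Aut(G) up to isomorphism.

G is 3-regular and bipartite with parts {a, b, d} and {c, e, f} (each part is independent and every cross-pair is an edge), so G = K_{3,3}. Each part can be permuted independently (S_3 × S_3) and the two equal-size parts can also be swapped, giving (S_3 × S_3) ⋊ Z_2 of order 2·(3!)² = 72.

S_3 ≀ Z_2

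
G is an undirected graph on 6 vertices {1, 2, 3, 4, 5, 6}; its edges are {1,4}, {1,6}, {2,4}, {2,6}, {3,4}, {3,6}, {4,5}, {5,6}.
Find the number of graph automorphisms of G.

48

The vertices split by degree into {4, 6} (degree 4) and {1, 2, 3, 5} (degree 2); every edge runs between the two parts, so G is the complete bipartite graph K_{2,4}. Automorphisms preserve the bipartition setwise (since the parts differ in size) and act as S_2 × S_4 within it; |Aut| = 48.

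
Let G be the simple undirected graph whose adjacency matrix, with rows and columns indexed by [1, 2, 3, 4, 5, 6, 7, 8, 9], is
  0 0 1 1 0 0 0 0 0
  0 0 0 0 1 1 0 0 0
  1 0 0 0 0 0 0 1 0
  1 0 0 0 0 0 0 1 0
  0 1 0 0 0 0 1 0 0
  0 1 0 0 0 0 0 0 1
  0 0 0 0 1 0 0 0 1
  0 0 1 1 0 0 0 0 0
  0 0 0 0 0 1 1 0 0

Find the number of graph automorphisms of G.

80

G has two connected components, {2, 5, 6, 7, 9} and {1, 3, 4, 8}; each is 2-regular, so G = C_5 ⊔ C_4. No automorphism exchanges components of different sizes, hence Aut(G) is the direct product D_4 × D_5, order 80.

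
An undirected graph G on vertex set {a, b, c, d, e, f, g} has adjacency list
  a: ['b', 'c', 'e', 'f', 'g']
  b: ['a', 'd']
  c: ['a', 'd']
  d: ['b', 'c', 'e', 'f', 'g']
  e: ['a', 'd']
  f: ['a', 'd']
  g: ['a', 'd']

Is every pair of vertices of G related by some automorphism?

No

Automorphisms preserve degree, but G has vertices of degree 2 and vertices of degree 5; no automorphism maps one to the other, so G is not vertex-transitive.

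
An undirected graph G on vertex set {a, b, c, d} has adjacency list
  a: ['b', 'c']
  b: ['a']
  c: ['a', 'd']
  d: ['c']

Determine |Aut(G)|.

2

The degree sequence is [2, 1, 2, 1]; the two degree-1 vertices b and d are the ends of a path, so G = P_4. The only nontrivial automorphism of a path is the end-to-end reflection, so Aut(G) ≅ Z_2.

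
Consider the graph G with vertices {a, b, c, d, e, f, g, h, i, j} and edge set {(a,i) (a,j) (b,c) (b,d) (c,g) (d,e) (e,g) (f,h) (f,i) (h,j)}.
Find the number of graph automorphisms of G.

G has two connected components, {a, f, h, i, j} and {b, c, d, e, g}; each is 2-regular, so G = C_5 ⊔ C_5. Aut of a disjoint union of two copies of C_5 is the wreath product D_5 ≀ Z_2, of order 2·10² = 200.

200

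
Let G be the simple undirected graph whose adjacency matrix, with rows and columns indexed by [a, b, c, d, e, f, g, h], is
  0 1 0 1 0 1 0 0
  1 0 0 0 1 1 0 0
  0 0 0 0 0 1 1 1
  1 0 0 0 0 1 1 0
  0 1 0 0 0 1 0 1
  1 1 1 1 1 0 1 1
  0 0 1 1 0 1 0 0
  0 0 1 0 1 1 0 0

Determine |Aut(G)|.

14

Vertex f is the unique vertex of degree 7; the remaining 7 vertices each have degree 3 and induce a cycle, so G is the wheel on 8 vertices with hub f. Every automorphism fixes the hub and acts on the rim 7-cycle, so Aut(G) ≅ Aut(C_7) = D_7 of order 14.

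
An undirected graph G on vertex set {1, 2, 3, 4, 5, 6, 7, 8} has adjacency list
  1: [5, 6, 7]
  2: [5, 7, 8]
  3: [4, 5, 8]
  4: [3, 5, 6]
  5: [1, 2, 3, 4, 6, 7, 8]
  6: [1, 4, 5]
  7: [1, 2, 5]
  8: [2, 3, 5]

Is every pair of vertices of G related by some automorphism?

No

Vertex 5 is the only vertex of degree 7, so every automorphism fixes it; G is not vertex-transitive.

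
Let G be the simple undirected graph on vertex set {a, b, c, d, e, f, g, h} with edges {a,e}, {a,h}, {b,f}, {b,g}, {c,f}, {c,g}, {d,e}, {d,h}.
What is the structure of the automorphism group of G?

D_4 ≀ Z_2

G has two connected components, {a, d, e, h} and {b, c, f, g}; each is 2-regular, so G = C_4 ⊔ C_4. With two isomorphic components, Aut(G) = Aut(C_4) ≀ S_2 = (D_4 × D_4) ⋊ Z_2: permute each cycle by D_4, then optionally swap the two cycles. Order 2·(2·4)² = 128.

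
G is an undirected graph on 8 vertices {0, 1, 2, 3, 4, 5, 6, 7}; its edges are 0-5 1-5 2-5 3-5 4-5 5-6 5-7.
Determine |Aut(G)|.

5040

Vertex 5 has degree 7 and every other vertex has degree 1, so G is the star K_{1,7} with centre 5. The 7 leaves are pairwise interchangeable while the centre is fixed, giving Aut(G) = S_7.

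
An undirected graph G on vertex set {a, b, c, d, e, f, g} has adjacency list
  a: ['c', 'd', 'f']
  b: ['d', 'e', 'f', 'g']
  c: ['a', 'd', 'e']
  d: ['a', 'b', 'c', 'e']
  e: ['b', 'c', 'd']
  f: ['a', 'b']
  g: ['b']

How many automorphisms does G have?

Degrees alone do not determine every vertex (e.g. a and c both have degree 3), but their neighbour-degree multisets differ: N(a) has degrees [2, 3, 4] while N(c) has degrees [3, 3, 4]. Repeating this refinement separates all vertices, so the only automorphism is the identity.

1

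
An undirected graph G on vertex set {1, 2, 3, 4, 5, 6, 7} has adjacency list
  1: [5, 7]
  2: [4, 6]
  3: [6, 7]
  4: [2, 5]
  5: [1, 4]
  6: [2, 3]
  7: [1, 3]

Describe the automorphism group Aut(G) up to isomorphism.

D_7

G is 2-regular and connected on 7 vertices, i.e. the cycle C_7. The automorphisms of the 7-cycle are exactly the symmetries of a regular 7-gon: the dihedral group D_7, |D_7| = 14.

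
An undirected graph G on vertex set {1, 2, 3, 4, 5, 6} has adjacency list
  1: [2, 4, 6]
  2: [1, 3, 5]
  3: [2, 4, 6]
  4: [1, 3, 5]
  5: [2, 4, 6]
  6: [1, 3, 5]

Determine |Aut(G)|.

G is 3-regular and bipartite with parts {1, 3, 5} and {2, 4, 6} (each part is independent and every cross-pair is an edge), so G = K_{3,3}. Each part can be permuted independently (S_3 × S_3) and the two equal-size parts can also be swapped, giving (S_3 × S_3) ⋊ Z_2 of order 2·(3!)² = 72.

72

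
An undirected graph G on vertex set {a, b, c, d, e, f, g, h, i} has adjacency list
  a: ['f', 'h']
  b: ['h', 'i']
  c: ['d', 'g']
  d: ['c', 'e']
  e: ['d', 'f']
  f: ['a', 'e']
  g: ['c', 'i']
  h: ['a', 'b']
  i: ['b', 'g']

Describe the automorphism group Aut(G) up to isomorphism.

G is 2-regular and connected on 9 vertices, i.e. the cycle C_9. The automorphisms of the 9-cycle are exactly the symmetries of a regular 9-gon: the dihedral group D_9, |D_9| = 18.

the dihedral group of order 18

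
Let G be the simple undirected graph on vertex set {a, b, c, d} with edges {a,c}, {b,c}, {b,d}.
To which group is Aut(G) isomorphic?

The degree sequence is [1, 2, 2, 1]; the two degree-1 vertices a and d are the ends of a path, so G = P_4. A path has exactly one nontrivial symmetry — reversal — giving Aut(G) of order 2.

the cyclic group of order 2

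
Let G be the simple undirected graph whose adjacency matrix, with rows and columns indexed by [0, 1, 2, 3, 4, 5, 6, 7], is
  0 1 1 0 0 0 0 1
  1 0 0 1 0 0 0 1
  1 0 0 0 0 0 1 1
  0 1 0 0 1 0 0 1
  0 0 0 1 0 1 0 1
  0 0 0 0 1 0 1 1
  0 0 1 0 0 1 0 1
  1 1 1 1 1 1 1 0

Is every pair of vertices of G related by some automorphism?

No

Vertex 7 is the only vertex of degree 7, so every automorphism fixes it; G is not vertex-transitive.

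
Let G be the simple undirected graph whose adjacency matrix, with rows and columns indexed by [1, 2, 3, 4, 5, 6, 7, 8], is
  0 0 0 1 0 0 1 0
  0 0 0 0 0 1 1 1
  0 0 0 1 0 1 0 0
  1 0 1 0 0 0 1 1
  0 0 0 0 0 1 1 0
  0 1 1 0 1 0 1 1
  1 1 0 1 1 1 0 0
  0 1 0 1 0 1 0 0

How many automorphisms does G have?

The degree sequence is [2, 3, 2, 4, 2, 5, 5, 3]. Checking the degree-preserving permutations of the vertex set shows that none except the identity preserves every edge, so Aut(G) is trivial.

1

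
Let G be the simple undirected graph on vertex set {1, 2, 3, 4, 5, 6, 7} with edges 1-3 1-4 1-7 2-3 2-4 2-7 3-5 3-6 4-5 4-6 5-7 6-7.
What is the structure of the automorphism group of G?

The vertices split by degree into {3, 4, 7} (degree 4) and {1, 2, 5, 6} (degree 3); every edge runs between the two parts, so G is the complete bipartite graph K_{3,4}. Automorphisms preserve the bipartition setwise (since the parts differ in size) and act as S_4 × S_3 within it; |Aut| = 144.

S_4 × S_3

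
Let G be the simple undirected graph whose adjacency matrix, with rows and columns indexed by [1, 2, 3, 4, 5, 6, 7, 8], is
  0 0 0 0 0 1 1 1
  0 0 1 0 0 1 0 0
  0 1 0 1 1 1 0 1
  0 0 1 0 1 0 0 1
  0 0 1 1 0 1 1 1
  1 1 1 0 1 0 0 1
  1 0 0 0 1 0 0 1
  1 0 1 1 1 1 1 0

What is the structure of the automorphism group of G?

1

The degree sequence is [3, 2, 5, 3, 5, 5, 3, 6]. Checking the degree-preserving permutations of the vertex set shows that none except the identity preserves every edge, so Aut(G) is trivial.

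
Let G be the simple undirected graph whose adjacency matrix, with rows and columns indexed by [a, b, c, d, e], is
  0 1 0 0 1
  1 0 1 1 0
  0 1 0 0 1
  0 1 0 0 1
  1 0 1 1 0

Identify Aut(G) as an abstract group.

S_2 × S_3

The vertices split by degree into {b, e} (degree 3) and {a, c, d} (degree 2); every edge runs between the two parts, so G is the complete bipartite graph K_{2,3}. Automorphisms preserve the bipartition setwise (since the parts differ in size) and act as S_2 × S_3 within it; |Aut| = 12.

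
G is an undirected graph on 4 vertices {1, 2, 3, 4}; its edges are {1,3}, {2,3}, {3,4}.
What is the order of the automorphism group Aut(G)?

6

Vertex 3 has degree 3 and every other vertex has degree 1, so G is the star K_{1,3} with centre 3. Any automorphism fixes the centre and permutes the 3 leaves freely, so Aut(G) ≅ S_3 of order 3! = 6.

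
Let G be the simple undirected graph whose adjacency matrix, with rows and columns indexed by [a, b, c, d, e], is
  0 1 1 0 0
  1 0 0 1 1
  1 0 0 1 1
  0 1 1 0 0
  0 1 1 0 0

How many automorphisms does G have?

The vertices split by degree into {b, c} (degree 3) and {a, d, e} (degree 2); every edge runs between the two parts, so G is the complete bipartite graph K_{2,3}. The parts have unequal sizes, so no automorphism swaps them; each part is permuted independently, giving S_3 × S_2 of order 3!·2! = 12.

12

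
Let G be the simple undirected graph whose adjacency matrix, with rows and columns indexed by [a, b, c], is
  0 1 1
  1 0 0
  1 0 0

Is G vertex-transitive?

No

Vertex a is the only vertex of degree 2, so every automorphism fixes it; G is not vertex-transitive.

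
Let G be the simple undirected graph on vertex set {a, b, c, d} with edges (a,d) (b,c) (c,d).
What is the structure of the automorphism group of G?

the cyclic group of order 2

The degree sequence is [1, 1, 2, 2]; the two degree-1 vertices a and b are the ends of a path, so G = P_4. A path has exactly one nontrivial symmetry — reversal — giving Aut(G) of order 2.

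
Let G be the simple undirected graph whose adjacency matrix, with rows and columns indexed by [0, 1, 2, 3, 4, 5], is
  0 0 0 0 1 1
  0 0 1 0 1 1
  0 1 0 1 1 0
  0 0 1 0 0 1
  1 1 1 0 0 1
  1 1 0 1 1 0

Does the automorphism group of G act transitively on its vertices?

No

Automorphisms preserve degree, but G has vertices of degree 2 and vertices of degree 4; no automorphism maps one to the other, so G is not vertex-transitive.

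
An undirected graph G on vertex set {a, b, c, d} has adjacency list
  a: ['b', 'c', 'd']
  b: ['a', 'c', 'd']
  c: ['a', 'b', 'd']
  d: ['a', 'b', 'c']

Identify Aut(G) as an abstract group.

the symmetric group on 4 letters

Every vertex has degree 3, so G is the complete graph K_4. Any permutation of the 4 vertices preserves K_4, so Aut(K_4) = S_4 of order 4! = 24.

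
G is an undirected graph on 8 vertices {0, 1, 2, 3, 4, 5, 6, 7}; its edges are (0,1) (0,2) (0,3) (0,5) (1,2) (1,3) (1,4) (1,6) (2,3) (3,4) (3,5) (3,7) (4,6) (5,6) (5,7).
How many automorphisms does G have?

1

Degrees alone do not determine every vertex (e.g. 0 and 5 both have degree 4), but their neighbour-degree multisets differ: N(0) has degrees [3, 4, 5, 6] while N(5) has degrees [2, 3, 4, 6]. Repeating this refinement separates all vertices, so the only automorphism is the identity.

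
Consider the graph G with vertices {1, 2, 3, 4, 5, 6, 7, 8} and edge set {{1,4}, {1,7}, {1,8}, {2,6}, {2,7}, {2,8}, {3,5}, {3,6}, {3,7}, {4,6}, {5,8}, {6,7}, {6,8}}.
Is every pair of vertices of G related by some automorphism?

Vertex 6 is the only vertex of degree 5, so every automorphism fixes it; G is not vertex-transitive.

No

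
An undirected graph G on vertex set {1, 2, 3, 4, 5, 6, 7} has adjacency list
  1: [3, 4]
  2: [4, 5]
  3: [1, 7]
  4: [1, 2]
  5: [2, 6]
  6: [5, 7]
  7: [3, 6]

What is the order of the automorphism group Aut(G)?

14

Every vertex has degree 2 and the graph is connected, so G is the 7-cycle C_7. C_7 has 7 rotations and 7 reflections, so Aut(C_7) ≅ D_7 of order 14.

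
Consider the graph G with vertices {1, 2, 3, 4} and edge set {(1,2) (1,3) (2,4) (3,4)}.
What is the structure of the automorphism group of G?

G is 2-regular and connected on 4 vertices, i.e. the cycle C_4. The automorphisms of the 4-cycle are exactly the symmetries of a regular 4-gon: the dihedral group D_4, |D_4| = 8.

D_4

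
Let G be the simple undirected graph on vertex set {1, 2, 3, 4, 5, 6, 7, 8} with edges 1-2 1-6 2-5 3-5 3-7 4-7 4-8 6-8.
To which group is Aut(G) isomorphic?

Every vertex has degree 2 and the graph is connected, so G is the 8-cycle C_8. C_8 has 8 rotations and 8 reflections, so Aut(C_8) ≅ D_8 of order 16.

D_8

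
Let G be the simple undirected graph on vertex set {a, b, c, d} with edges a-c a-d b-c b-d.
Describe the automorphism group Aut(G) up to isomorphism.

G is 2-regular and connected on 4 vertices, i.e. the cycle C_4. The automorphisms of the 4-cycle are exactly the symmetries of a regular 4-gon: the dihedral group D_4, |D_4| = 8.

the dihedral group of order 8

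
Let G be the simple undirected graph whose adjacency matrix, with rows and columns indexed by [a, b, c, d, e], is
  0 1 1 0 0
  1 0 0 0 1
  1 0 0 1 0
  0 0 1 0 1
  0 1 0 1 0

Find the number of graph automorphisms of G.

10

Every vertex has degree 2 and the graph is connected, so G is the 5-cycle C_5. C_5 has 5 rotations and 5 reflections, so Aut(C_5) ≅ D_5 of order 10.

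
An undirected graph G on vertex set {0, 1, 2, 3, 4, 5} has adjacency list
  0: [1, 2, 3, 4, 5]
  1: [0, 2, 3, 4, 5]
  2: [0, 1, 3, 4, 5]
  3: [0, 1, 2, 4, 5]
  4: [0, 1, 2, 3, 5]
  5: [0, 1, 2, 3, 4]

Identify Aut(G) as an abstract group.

All 6 vertices are pairwise adjacent: G = K_6. Any permutation of the 6 vertices preserves K_6, so Aut(K_6) = S_6 of order 6! = 720.

the symmetric group on 6 letters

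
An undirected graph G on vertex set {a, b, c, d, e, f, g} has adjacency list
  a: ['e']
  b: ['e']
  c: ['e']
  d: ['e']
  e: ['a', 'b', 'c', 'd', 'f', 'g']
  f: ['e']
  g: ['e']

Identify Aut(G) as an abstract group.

Vertex e has degree 6 and every other vertex has degree 1, so G is the star K_{1,6} with centre e. The 6 leaves are pairwise interchangeable while the centre is fixed, giving Aut(G) = S_6.

S_6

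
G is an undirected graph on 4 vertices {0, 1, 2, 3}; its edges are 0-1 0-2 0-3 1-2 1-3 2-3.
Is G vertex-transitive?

Yes

Every vertex has degree 3, so G is the complete graph K_4. Every bijection on the vertex set is an automorphism of K_4; hence Aut(K_4) ≅ S_4, order 24. This group acts transitively on the 4 vertices.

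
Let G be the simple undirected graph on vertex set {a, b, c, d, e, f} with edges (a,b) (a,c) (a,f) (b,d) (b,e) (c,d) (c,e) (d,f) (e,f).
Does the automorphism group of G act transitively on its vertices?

Yes

G is 3-regular and bipartite with parts {a, d, e} and {b, c, f} (each part is independent and every cross-pair is an edge), so G = K_{3,3}. Aut(K_{3,3}) is the wreath product S_3 ≀ Z_2: permute within each part, then optionally swap the parts; |Aut| = 2·(3!)² = 72. Under this action every vertex can be carried to every other, so G is vertex-transitive.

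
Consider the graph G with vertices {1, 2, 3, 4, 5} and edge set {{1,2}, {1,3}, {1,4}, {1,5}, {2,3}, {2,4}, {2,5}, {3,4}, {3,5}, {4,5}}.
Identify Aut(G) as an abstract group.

S_5

All 5 vertices are pairwise adjacent: G = K_5. Any permutation of the 5 vertices preserves K_5, so Aut(K_5) = S_5 of order 5! = 120.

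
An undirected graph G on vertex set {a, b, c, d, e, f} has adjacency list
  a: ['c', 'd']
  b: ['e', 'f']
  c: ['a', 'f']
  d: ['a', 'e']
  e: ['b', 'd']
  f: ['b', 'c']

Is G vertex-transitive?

Yes

Every vertex has degree 2 and the graph is connected, so G is the 6-cycle C_6. The automorphisms of the 6-cycle are exactly the symmetries of a regular 6-gon: the dihedral group D_6, |D_6| = 12. This group acts transitively on the 6 vertices.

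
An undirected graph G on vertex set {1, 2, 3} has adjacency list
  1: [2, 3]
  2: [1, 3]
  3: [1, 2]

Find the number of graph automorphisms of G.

Every vertex has degree 2, so G is the complete graph K_3. Any permutation of the 3 vertices preserves K_3, so Aut(K_3) = S_3 of order 3! = 6.

6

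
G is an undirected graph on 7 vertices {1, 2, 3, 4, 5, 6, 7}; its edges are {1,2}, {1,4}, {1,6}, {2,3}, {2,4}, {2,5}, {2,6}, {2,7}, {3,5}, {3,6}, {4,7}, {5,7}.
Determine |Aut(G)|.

12

Vertex 2 is the unique vertex of degree 6; the remaining 6 vertices each have degree 3 and induce a cycle, so G is the wheel on 7 vertices with hub 2. Every automorphism fixes the hub and acts on the rim 6-cycle, so Aut(G) ≅ Aut(C_6) = D_6 of order 12.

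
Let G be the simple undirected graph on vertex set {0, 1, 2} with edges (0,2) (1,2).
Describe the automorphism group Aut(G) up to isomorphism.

the cyclic group of order 2

The degree sequence is [1, 1, 2]; the two degree-1 vertices 0 and 1 are the ends of a path, so G = P_3. The only nontrivial automorphism of a path is the end-to-end reflection, so Aut(G) ≅ Z_2.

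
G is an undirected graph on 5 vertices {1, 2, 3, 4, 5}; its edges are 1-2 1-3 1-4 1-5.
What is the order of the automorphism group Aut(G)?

24

Vertex 1 has degree 4 and every other vertex has degree 1, so G is the star K_{1,4} with centre 1. The 4 leaves are pairwise interchangeable while the centre is fixed, giving Aut(G) = S_4.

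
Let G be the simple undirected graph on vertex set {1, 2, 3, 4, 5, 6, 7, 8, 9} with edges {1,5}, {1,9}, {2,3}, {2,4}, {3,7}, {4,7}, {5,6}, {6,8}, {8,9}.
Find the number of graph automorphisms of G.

80

G has two connected components, {1, 5, 6, 8, 9} and {2, 3, 4, 7}; each is 2-regular, so G = C_5 ⊔ C_4. The components are non-isomorphic (different sizes), so Aut(G) = Aut(C_5) × Aut(C_4) = D_5 × D_4 of order 10·8 = 80.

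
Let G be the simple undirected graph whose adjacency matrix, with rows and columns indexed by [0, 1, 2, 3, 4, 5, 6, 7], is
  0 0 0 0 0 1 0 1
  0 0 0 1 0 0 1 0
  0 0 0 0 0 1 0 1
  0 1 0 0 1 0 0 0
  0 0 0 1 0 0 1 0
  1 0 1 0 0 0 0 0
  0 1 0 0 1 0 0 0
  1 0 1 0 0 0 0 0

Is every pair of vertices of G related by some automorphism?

G has two connected components, {0, 2, 5, 7} and {1, 3, 4, 6}; each is 2-regular, so G = C_4 ⊔ C_4. Aut of a disjoint union of two copies of C_4 is the wreath product D_4 ≀ Z_2, of order 2·8² = 128. This group acts transitively on the 8 vertices.

Yes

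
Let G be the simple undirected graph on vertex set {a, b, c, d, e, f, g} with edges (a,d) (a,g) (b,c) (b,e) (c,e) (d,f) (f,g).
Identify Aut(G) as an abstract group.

D_4 × D_3

G has two connected components, {a, d, f, g} and {b, c, e}; each is 2-regular, so G = C_4 ⊔ C_3. The components are non-isomorphic (different sizes), so Aut(G) = Aut(C_4) × Aut(C_3) = D_4 × D_3 of order 8·6 = 48.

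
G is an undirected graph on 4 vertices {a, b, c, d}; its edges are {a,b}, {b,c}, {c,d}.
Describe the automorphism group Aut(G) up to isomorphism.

the cyclic group of order 2

The degree sequence is [1, 2, 2, 1]; the two degree-1 vertices a and d are the ends of a path, so G = P_4. A path has exactly one nontrivial symmetry — reversal — giving Aut(G) of order 2.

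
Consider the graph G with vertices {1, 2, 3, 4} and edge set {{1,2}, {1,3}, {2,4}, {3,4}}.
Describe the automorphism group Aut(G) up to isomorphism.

D_4

G is 2-regular and connected on 4 vertices, i.e. the cycle C_4. The automorphisms of the 4-cycle are exactly the symmetries of a regular 4-gon: the dihedral group D_4, |D_4| = 8.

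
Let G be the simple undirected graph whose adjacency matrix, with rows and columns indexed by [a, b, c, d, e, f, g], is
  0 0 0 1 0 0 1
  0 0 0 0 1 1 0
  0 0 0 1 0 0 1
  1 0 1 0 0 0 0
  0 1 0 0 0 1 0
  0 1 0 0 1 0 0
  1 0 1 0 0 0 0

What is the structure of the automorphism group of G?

D_3 × D_4

G has two connected components, {a, c, d, g} and {b, e, f}; each is 2-regular, so G = C_4 ⊔ C_3. No automorphism exchanges components of different sizes, hence Aut(G) is the direct product D_3 × D_4, order 48.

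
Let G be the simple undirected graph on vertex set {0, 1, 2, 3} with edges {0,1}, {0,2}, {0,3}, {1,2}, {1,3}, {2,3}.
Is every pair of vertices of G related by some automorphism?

Every vertex has degree 3, so G is the complete graph K_4. Any permutation of the 4 vertices preserves K_4, so Aut(K_4) = S_4 of order 4! = 24. This group acts transitively on the 4 vertices.

Yes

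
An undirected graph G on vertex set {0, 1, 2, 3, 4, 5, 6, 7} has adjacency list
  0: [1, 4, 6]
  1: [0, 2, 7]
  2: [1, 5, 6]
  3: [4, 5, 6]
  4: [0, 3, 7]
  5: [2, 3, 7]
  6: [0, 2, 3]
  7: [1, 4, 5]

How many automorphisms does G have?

48

G is 3-regular and bipartite on 2^3 = 8 vertices with girth 4; it is the hypercube graph Q_3. Aut(Q_3) consists of the signed permutations of the 3 coordinate axes: 3! permutations times 2^3 sign flips, so |Aut| = 2^3·3! = 48.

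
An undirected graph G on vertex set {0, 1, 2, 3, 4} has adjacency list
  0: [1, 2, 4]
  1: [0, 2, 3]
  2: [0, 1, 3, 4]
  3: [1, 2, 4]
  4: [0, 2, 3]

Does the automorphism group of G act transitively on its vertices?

Vertex 2 is the only vertex of degree 4, so every automorphism fixes it; G is not vertex-transitive.

No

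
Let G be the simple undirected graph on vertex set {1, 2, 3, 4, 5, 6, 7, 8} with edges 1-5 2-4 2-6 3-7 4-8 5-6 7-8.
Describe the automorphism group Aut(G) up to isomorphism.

The degree sequence is [1, 2, 1, 2, 2, 2, 2, 2]; the two degree-1 vertices 1 and 3 are the ends of a path, so G = P_8. The only nontrivial automorphism of a path is the end-to-end reflection, so Aut(G) ≅ Z_2.

C_2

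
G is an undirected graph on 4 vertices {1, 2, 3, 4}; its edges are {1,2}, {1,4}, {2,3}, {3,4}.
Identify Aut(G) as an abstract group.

G is 2-regular and bipartite on 2^2 = 4 vertices with girth 4; it is the hypercube graph Q_2. Aut(Q_2) consists of the signed permutations of the 2 coordinate axes: 2! permutations times 2^2 sign flips, so |Aut| = 2^2·2! = 8.

the dihedral group of order 8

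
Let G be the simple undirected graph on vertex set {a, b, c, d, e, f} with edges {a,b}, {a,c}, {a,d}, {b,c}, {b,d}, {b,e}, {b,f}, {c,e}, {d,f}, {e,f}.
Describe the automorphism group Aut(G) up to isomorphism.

the dihedral group of order 10

Vertex b is the unique vertex of degree 5; the remaining 5 vertices each have degree 3 and induce a cycle, so G is the wheel on 6 vertices with hub b. Every automorphism fixes the hub and acts on the rim 5-cycle, so Aut(G) ≅ Aut(C_5) = D_5 of order 10.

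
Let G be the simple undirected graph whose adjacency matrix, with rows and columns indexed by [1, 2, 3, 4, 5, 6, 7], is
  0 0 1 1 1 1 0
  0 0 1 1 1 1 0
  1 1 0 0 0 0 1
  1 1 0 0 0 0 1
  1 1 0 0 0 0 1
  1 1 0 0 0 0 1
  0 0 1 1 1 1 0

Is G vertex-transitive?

Automorphisms preserve degree, but G has vertices of degree 3 and vertices of degree 4; no automorphism maps one to the other, so G is not vertex-transitive.

No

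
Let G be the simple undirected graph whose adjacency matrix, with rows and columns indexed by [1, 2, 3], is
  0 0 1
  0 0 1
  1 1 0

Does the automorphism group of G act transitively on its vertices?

Vertex 3 is the only vertex of degree 2, so every automorphism fixes it; G is not vertex-transitive.

No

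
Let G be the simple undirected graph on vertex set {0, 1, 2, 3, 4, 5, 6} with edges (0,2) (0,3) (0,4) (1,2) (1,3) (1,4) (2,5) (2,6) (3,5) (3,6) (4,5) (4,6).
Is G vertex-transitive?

Automorphisms preserve degree, but G has vertices of degree 3 and vertices of degree 4; no automorphism maps one to the other, so G is not vertex-transitive.

No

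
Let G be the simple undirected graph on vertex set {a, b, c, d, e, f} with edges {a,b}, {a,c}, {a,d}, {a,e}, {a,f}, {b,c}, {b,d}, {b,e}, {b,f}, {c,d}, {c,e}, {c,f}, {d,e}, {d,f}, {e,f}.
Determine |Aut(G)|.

Every vertex has degree 5, so G is the complete graph K_6. Every bijection on the vertex set is an automorphism of K_6; hence Aut(K_6) ≅ S_6, order 720.

720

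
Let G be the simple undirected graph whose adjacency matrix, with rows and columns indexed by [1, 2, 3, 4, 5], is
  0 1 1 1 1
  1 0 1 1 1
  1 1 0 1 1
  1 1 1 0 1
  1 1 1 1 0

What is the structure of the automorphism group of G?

S_5

All 5 vertices are pairwise adjacent: G = K_5. Every bijection on the vertex set is an automorphism of K_5; hence Aut(K_5) ≅ S_5, order 120.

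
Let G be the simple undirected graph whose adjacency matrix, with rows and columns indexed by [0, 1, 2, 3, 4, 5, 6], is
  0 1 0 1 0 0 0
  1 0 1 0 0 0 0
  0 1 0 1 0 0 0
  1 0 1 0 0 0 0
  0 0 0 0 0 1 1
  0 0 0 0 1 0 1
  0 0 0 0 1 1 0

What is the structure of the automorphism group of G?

D_3 × D_4

G has two connected components, {0, 1, 2, 3} and {4, 5, 6}; each is 2-regular, so G = C_4 ⊔ C_3. The components are non-isomorphic (different sizes), so Aut(G) = Aut(C_3) × Aut(C_4) = D_3 × D_4 of order 6·8 = 48.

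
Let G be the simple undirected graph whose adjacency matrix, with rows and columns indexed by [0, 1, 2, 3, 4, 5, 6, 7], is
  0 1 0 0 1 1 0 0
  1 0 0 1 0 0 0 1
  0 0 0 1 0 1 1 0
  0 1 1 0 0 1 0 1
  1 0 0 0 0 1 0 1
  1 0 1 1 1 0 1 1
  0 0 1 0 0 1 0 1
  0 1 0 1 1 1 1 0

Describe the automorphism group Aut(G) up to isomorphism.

The degree sequence is [3, 3, 3, 4, 3, 6, 3, 5]. Checking the degree-preserving permutations of the vertex set shows that none except the identity preserves every edge, so Aut(G) is trivial.

{e}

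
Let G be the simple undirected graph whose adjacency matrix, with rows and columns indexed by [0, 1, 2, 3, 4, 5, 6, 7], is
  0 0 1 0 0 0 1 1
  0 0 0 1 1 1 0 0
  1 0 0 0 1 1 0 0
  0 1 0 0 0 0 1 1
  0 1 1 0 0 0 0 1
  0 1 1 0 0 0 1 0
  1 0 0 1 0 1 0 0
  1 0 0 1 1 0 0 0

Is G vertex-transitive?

Yes

G is 3-regular and bipartite on 2^3 = 8 vertices with girth 4; it is the hypercube graph Q_3. The symmetry group of the 3-cube is the hyperoctahedral group B_3 = Z_2 ≀ S_3, of order 2^3·3! = 48. Under this action every vertex can be carried to every other, so G is vertex-transitive.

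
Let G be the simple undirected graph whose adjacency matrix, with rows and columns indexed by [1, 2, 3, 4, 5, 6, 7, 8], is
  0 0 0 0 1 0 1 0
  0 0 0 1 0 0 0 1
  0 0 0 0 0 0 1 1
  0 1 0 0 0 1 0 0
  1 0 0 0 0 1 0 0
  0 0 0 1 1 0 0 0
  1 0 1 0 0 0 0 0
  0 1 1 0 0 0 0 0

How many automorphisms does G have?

G is 2-regular and connected on 8 vertices, i.e. the cycle C_8. C_8 has 8 rotations and 8 reflections, so Aut(C_8) ≅ D_8 of order 16.

16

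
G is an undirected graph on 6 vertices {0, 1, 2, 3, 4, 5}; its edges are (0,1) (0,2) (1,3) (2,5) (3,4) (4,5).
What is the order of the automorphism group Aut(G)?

12

G is 2-regular and connected on 6 vertices, i.e. the cycle C_6. C_6 has 6 rotations and 6 reflections, so Aut(C_6) ≅ D_6 of order 12.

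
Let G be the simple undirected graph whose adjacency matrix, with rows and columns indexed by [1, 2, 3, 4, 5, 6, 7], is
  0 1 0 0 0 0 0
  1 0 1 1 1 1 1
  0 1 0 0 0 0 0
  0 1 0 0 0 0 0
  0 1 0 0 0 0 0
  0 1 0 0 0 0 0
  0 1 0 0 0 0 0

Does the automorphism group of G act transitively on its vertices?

No

Vertex 2 is the only vertex of degree 6, so every automorphism fixes it; G is not vertex-transitive.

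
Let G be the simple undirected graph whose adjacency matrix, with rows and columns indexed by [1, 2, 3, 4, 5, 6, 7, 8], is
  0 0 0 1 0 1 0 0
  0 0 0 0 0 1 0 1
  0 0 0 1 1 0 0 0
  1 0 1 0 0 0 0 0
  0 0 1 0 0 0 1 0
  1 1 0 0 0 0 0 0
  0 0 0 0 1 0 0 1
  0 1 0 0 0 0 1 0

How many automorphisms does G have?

16

Every vertex has degree 2 and the graph is connected, so G is the 8-cycle C_8. The automorphisms of the 8-cycle are exactly the symmetries of a regular 8-gon: the dihedral group D_8, |D_8| = 16.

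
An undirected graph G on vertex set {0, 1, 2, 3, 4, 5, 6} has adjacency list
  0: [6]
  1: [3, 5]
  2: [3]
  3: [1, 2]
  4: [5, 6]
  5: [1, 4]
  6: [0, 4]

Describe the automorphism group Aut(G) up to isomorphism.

The degree sequence is [1, 2, 1, 2, 2, 2, 2]; the two degree-1 vertices 0 and 2 are the ends of a path, so G = P_7. The only nontrivial automorphism of a path is the end-to-end reflection, so Aut(G) ≅ Z_2.

the cyclic group of order 2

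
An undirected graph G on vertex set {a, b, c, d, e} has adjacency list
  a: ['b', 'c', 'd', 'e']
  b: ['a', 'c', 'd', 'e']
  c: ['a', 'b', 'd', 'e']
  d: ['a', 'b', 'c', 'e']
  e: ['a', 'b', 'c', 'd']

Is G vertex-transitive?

All 5 vertices are pairwise adjacent: G = K_5. Any permutation of the 5 vertices preserves K_5, so Aut(K_5) = S_5 of order 5! = 120. This group acts transitively on the 5 vertices.

Yes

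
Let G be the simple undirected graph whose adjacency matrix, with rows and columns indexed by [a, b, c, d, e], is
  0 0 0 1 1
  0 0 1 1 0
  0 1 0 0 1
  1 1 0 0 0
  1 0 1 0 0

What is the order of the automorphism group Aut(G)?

10

G is 2-regular and connected on 5 vertices, i.e. the cycle C_5. The automorphisms of the 5-cycle are exactly the symmetries of a regular 5-gon: the dihedral group D_5, |D_5| = 10.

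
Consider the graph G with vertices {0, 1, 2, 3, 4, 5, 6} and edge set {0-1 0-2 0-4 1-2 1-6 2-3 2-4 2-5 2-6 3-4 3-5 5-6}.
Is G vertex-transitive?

No

Vertex 2 is the only vertex of degree 6, so every automorphism fixes it; G is not vertex-transitive.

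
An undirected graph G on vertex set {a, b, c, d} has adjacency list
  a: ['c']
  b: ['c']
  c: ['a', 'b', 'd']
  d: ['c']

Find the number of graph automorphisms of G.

6

Vertex c has degree 3 and every other vertex has degree 1, so G is the star K_{1,3} with centre c. Any automorphism fixes the centre and permutes the 3 leaves freely, so Aut(G) ≅ S_3 of order 3! = 6.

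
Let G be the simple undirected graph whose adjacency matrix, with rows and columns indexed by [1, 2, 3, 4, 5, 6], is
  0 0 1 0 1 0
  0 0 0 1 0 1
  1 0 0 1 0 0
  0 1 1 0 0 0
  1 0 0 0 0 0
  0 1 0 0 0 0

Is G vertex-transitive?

Automorphisms preserve degree, but G has vertices of degree 1 and vertices of degree 2; no automorphism maps one to the other, so G is not vertex-transitive.

No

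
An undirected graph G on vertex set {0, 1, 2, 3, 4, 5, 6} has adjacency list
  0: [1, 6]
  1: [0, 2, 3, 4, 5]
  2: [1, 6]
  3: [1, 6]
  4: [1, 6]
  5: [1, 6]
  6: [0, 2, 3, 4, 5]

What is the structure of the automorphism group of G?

S_5 × S_2

The vertices split by degree into {1, 6} (degree 5) and {0, 2, 3, 4, 5} (degree 2); every edge runs between the two parts, so G is the complete bipartite graph K_{2,5}. The parts have unequal sizes, so no automorphism swaps them; each part is permuted independently, giving S_5 × S_2 of order 5!·2! = 240.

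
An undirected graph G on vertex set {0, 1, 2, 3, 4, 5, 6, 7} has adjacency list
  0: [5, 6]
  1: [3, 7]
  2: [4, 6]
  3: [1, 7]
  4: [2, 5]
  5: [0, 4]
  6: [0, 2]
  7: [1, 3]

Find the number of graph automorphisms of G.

G has two connected components, {0, 2, 4, 5, 6} and {1, 3, 7}; each is 2-regular, so G = C_5 ⊔ C_3. The components are non-isomorphic (different sizes), so Aut(G) = Aut(C_3) × Aut(C_5) = D_3 × D_5 of order 6·10 = 60.

60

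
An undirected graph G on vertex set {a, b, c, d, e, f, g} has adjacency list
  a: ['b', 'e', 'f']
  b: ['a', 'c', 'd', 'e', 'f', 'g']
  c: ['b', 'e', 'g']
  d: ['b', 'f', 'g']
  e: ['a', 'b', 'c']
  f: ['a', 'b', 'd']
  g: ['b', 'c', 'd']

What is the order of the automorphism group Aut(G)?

Vertex b is the unique vertex of degree 6; the remaining 6 vertices each have degree 3 and induce a cycle, so G is the wheel on 7 vertices with hub b. With the hub fixed, the remaining symmetry is that of the rim cycle C_6, giving the dihedral group D_6.

12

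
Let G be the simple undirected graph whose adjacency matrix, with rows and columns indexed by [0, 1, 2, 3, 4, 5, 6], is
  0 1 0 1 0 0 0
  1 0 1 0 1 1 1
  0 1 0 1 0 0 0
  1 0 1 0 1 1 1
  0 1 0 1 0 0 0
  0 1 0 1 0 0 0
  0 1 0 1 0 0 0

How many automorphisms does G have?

240

The vertices split by degree into {1, 3} (degree 5) and {0, 2, 4, 5, 6} (degree 2); every edge runs between the two parts, so G is the complete bipartite graph K_{2,5}. The parts have unequal sizes, so no automorphism swaps them; each part is permuted independently, giving S_5 × S_2 of order 5!·2! = 240.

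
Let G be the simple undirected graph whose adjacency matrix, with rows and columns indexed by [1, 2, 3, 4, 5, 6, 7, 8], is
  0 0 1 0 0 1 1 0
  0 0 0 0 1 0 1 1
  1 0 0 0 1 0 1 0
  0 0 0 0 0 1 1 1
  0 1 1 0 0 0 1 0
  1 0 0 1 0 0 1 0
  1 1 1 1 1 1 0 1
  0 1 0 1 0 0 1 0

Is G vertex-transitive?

No

Vertex 7 is the only vertex of degree 7, so every automorphism fixes it; G is not vertex-transitive.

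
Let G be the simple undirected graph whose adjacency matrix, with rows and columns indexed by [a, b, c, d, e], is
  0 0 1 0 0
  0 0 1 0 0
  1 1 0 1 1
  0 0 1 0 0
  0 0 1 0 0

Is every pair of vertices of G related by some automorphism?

Vertex c is the only vertex of degree 4, so every automorphism fixes it; G is not vertex-transitive.

No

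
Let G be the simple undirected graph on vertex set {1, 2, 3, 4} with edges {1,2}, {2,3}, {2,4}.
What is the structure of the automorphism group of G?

the symmetric group on 3 letters

Vertex 2 has degree 3 and every other vertex has degree 1, so G is the star K_{1,3} with centre 2. The 3 leaves are pairwise interchangeable while the centre is fixed, giving Aut(G) = S_3.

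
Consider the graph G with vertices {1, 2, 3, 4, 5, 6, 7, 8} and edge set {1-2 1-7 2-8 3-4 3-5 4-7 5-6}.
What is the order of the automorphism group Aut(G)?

The degree sequence is [2, 2, 2, 2, 2, 1, 2, 1]; the two degree-1 vertices 6 and 8 are the ends of a path, so G = P_8. The only nontrivial automorphism of a path is the end-to-end reflection, so Aut(G) ≅ Z_2.

2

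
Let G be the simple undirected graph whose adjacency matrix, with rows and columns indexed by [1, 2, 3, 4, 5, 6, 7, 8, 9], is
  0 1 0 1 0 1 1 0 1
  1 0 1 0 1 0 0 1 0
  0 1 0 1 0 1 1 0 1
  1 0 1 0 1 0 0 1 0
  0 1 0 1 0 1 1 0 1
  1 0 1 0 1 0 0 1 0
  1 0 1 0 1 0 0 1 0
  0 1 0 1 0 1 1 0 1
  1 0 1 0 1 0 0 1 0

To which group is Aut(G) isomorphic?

The vertices split by degree into {1, 3, 5, 8} (degree 5) and {2, 4, 6, 7, 9} (degree 4); every edge runs between the two parts, so G is the complete bipartite graph K_{4,5}. The parts have unequal sizes, so no automorphism swaps them; each part is permuted independently, giving S_5 × S_4 of order 5!·4! = 2880.

S_5 × S_4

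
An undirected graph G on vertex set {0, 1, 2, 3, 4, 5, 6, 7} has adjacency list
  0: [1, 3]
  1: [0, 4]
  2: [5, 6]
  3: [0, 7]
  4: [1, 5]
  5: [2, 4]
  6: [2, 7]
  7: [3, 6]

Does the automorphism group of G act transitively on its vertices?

Yes

G is 2-regular and connected on 8 vertices, i.e. the cycle C_8. C_8 has 8 rotations and 8 reflections, so Aut(C_8) ≅ D_8 of order 16. Under this action every vertex can be carried to every other, so G is vertex-transitive.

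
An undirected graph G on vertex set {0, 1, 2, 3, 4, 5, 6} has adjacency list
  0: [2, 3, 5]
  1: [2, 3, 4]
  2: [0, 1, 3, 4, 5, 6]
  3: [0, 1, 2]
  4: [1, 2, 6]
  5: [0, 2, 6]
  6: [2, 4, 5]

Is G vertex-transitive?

No

Vertex 2 is the only vertex of degree 6, so every automorphism fixes it; G is not vertex-transitive.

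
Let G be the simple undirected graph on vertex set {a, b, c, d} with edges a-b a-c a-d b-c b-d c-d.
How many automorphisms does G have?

All 4 vertices are pairwise adjacent: G = K_4. Every bijection on the vertex set is an automorphism of K_4; hence Aut(K_4) ≅ S_4, order 24.

24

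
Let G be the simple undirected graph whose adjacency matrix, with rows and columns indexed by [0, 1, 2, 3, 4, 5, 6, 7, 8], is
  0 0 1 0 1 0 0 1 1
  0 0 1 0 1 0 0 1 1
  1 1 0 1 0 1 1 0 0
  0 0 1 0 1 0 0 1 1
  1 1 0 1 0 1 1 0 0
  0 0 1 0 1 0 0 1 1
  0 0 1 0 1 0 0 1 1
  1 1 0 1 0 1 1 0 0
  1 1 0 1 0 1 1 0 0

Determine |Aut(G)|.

2880

The vertices split by degree into {2, 4, 7, 8} (degree 5) and {0, 1, 3, 5, 6} (degree 4); every edge runs between the two parts, so G is the complete bipartite graph K_{4,5}. Automorphisms preserve the bipartition setwise (since the parts differ in size) and act as S_5 × S_4 within it; |Aut| = 2880.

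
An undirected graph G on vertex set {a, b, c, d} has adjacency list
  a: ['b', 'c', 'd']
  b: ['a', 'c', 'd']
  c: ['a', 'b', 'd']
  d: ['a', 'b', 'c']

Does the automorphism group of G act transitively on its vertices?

All 4 vertices are pairwise adjacent: G = K_4. Every bijection on the vertex set is an automorphism of K_4; hence Aut(K_4) ≅ S_4, order 24. This group acts transitively on the 4 vertices.

Yes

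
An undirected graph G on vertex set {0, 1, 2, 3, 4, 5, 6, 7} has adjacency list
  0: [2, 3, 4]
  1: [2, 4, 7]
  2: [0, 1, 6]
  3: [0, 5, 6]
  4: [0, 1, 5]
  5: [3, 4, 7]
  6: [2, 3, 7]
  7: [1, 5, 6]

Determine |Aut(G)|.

G is 3-regular and bipartite on 2^3 = 8 vertices with girth 4; it is the hypercube graph Q_3. The symmetry group of the 3-cube is the hyperoctahedral group B_3 = Z_2 ≀ S_3, of order 2^3·3! = 48.

48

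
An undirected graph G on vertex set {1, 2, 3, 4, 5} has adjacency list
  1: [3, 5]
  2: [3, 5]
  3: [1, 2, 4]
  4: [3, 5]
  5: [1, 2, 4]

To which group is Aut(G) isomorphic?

The vertices split by degree into {3, 5} (degree 3) and {1, 2, 4} (degree 2); every edge runs between the two parts, so G is the complete bipartite graph K_{2,3}. The parts have unequal sizes, so no automorphism swaps them; each part is permuted independently, giving S_2 × S_3 of order 2!·3! = 12.

S_2 × S_3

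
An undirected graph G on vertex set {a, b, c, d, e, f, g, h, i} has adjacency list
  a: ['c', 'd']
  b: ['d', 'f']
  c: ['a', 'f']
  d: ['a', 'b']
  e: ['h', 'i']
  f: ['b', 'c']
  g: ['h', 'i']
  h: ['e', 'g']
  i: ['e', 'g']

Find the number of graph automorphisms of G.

80

G has two connected components, {a, b, c, d, f} and {e, g, h, i}; each is 2-regular, so G = C_5 ⊔ C_4. The components are non-isomorphic (different sizes), so Aut(G) = Aut(C_4) × Aut(C_5) = D_4 × D_5 of order 8·10 = 80.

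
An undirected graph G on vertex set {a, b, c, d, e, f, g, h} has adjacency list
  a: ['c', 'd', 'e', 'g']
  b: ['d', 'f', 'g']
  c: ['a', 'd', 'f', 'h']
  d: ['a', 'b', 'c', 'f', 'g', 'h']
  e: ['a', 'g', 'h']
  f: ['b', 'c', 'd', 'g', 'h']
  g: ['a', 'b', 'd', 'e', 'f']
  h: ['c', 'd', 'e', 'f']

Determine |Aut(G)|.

The degree sequence is [4, 3, 4, 6, 3, 5, 5, 4]. Checking the degree-preserving permutations of the vertex set shows that none except the identity preserves every edge, so Aut(G) is trivial.

1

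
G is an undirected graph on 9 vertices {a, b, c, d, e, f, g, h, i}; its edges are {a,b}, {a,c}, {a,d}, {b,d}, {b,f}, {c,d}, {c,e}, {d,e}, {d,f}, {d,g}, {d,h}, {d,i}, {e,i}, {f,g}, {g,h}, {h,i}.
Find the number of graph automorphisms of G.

Vertex d is the unique vertex of degree 8; the remaining 8 vertices each have degree 3 and induce a cycle, so G is the wheel on 9 vertices with hub d. With the hub fixed, the remaining symmetry is that of the rim cycle C_8, giving the dihedral group D_8.

16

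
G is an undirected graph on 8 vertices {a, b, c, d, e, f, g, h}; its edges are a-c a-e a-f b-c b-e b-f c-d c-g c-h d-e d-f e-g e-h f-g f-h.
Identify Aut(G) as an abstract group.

S_3 × S_5

The vertices split by degree into {c, e, f} (degree 5) and {a, b, d, g, h} (degree 3); every edge runs between the two parts, so G is the complete bipartite graph K_{3,5}. Automorphisms preserve the bipartition setwise (since the parts differ in size) and act as S_3 × S_5 within it; |Aut| = 720.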